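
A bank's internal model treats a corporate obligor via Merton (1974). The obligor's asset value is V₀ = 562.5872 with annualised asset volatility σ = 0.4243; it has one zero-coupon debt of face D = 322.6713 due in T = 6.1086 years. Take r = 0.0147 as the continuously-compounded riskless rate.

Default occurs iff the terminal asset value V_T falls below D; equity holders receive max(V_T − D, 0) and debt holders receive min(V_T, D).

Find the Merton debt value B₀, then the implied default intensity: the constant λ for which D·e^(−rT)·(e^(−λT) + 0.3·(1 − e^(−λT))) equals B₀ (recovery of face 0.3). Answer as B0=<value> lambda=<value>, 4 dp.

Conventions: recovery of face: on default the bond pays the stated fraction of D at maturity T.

B0=229.7394 lambda=0.0621

Apply the equity-as-call identities (strike 322.6713, horizon 6.1086 years):
d₁ = [ln(V₀/D) + (r + σ²/2)T] / (σ√T)
   = [ln(562.5872/322.6713) + (0.0147 + 0.5·0.4243²)·6.1086] / (0.4243·√6.1086)
   = [0.555912 + 0.639664] / 1.048682 = 1.140074
d₂ = d₁ − σ√T = 1.140074 − 1.048682 = 0.091392
N(d₁) = 0.872872,  N(d₂) = 0.536409,  e^(−rT) = 0.914117
E₀ = V₀·N(d₁) − D·e^(−rT)·N(d₂)
   = 562.5872·0.872872 − 322.6713·0.914117·0.536409 = 332.847771
B₀ = V₀ − E₀ = 562.5872 − 332.847771 = 229.739429
e^(−λT) = (B₀·e^(rT)/D − 0.3)/(1 − 0.3) = (229.7394·1.093952/322.6713 − 0.3)/0.7 = 0.68412116
λ = −ln(0.68412116)/6.1086 = 0.062145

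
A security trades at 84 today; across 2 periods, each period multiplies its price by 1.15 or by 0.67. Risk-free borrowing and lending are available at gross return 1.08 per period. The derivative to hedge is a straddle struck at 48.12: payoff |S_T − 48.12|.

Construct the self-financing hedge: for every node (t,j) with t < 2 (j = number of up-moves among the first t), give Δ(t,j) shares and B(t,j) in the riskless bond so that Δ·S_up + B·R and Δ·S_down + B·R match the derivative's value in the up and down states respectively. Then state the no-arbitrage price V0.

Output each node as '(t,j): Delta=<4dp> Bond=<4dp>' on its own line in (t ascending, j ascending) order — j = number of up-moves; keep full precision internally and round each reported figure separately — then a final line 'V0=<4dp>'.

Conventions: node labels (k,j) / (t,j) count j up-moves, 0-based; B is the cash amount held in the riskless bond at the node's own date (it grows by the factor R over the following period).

(0,0): Delta=0.9303 Bond=-35.0171
(1,0): Delta=0.2291 Bond=1.6414
(1,1): Delta=1.0000 Bond=-44.5556
V0=43.1246

Arbitrage-free pricing uses the up-move probability p* = (R−d)/(u−d) = 0.8542, discounting each step at R = 1.08.
At maturity the claim pays: V(2,0)=10.4124, V(2,1)=16.6020, V(2,2)=62.9700
Node (1,0) S=56.2800: V=(p*·16.6020+(1−p*)·10.4124)/1.08=14.5364; Δ=(16.6020−10.4124)/(64.7220−37.7076)=0.2291; B=V−Δ·S=1.6414
Node (1,1) S=96.6000: V=(p*·62.9700+(1−p*)·16.6020)/1.08=52.0444; Δ=(62.9700−16.6020)/(111.0900−64.7220)=1.0000; B=V−Δ·S=-44.5556
Node (0,0) S=84.0000: V=(p*·52.0444+(1−p*)·14.5364)/1.08=43.1246; Δ=(52.0444−14.5364)/(96.6000−56.2800)=0.9303; B=V−Δ·S=-35.0171
Verification: the root portfolio costs Δ(0,0)·S0 + B(0,0) = 43.1246, matching V0.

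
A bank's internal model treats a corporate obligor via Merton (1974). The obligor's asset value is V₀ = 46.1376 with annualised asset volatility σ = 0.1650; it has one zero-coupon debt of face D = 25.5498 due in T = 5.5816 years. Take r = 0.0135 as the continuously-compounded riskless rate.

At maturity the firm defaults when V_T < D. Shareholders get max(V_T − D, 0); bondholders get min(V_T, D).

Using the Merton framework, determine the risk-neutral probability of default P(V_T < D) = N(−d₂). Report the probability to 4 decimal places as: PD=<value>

Equity is a call on the firm's assets struck at D = 25.5498:
d₁ = [ln(V₀/D) + (r + σ²/2)T] / (σ√T)
   = [ln(46.1376/25.5498) + (0.0135 + 0.5·0.1650²)·5.5816] / (0.1650·√5.5816)
   = [0.590999 + 0.151331] / 0.389819 = 1.904292
d₂ = d₁ − σ√T = 1.904292 − 0.389819 = 1.514473
risk-neutral PD = N(−d₂) = N(-1.514473) = 0.064953

PD=0.0650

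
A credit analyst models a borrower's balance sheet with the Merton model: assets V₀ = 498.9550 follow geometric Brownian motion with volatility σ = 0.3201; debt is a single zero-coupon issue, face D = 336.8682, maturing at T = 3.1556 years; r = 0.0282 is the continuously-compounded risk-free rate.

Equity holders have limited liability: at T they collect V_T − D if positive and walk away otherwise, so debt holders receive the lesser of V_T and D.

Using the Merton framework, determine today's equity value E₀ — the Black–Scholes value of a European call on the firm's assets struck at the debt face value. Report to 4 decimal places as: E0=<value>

E0=214.8180

Equity is a call on the firm's assets struck at D = 336.8682:
d₁ = [ln(V₀/D) + (r + σ²/2)T] / (σ√T)
   = [ln(498.9550/336.8682) + (0.0282 + 0.5·0.3201²)·3.1556] / (0.3201·√3.1556)
   = [0.392824 + 0.250656] / 0.568626 = 1.131640
d₂ = d₁ − σ√T = 1.131640 − 0.568626 = 0.563014
N(d₁) = 0.871107,  N(d₂) = 0.713287,  e^(−rT) = 0.914857
E₀ = V₀·N(d₁) − D·e^(−rT)·N(d₂)
   = 498.9550·0.871107 − 336.8682·0.914857·0.713287 = 214.817988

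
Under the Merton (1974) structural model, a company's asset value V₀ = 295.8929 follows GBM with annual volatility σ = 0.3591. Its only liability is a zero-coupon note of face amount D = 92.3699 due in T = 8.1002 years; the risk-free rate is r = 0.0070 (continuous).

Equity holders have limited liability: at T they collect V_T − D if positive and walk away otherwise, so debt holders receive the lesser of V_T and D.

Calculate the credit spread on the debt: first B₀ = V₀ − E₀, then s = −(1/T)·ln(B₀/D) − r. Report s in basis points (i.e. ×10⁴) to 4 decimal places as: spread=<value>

spread=127.0752

Equity is a call on the firm's assets struck at D = 92.3699:
d₁ = [ln(V₀/D) + (r + σ²/2)T] / (σ√T)
   = [ln(295.8929/92.3699) + (0.0070 + 0.5·0.3591²)·8.1002] / (0.3591·√8.1002)
   = [1.164196 + 0.578973] / 1.022029 = 1.705597
d₂ = d₁ − σ√T = 1.705597 − 1.022029 = 0.683568
N(d₁) = 0.955958,  N(d₂) = 0.752876,  e^(−rT) = 0.944876
E₀ = V₀·N(d₁) − D·e^(−rT)·N(d₂)
   = 295.8929·0.955958 − 92.3699·0.944876·0.752876 = 217.151716
B₀ = V₀ − E₀ = 295.8929 − 217.151716 = 78.741184
spread = −(1/T)·ln(B₀/D) − r = −(1/8.1002)·ln(78.741184/92.3699) − 0.0070 = 0.01270752
in basis points: 0.01270752 × 10⁴ = 127.0752 bp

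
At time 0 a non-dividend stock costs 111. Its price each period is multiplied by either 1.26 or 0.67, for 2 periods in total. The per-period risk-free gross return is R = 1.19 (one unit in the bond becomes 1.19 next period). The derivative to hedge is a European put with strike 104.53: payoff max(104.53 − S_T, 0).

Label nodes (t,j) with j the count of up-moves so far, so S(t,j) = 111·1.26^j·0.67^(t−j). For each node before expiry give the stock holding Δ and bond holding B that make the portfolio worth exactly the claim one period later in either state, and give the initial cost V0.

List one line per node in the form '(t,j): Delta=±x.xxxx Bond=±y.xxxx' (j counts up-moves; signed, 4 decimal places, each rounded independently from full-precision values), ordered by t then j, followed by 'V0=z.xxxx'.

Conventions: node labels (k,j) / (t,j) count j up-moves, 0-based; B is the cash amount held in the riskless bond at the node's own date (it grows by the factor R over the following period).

The replicating-portfolio and risk-neutral prices coincide; use p* = (1.19−0.67)/(1.26−0.67) = 0.8814 for the latter.
Terminal payoffs: V(2,0)=54.7021, V(2,1)=10.8238, V(2,2)=0.0000
Node (1,0) S=74.3700: V=(p*·10.8238+(1−p*)·54.7021)/1.19=13.4703; Δ=(10.8238−54.7021)/(93.7062−49.8279)=-1.0000; B=V−Δ·S=87.8403
Node (1,1) S=139.8600: V=(p*·0.0000+(1−p*)·10.8238)/1.19=1.0791; Δ=(0.0000−10.8238)/(176.2236−93.7062)=-0.1312; B=V−Δ·S=19.4246
Node (0,0) S=111.0000: V=(p*·1.0791+(1−p*)·13.4703)/1.19=2.1423; Δ=(1.0791−13.4703)/(139.8600−74.3700)=-0.1892; B=V−Δ·S=23.1443
Verification: the root portfolio costs Δ(0,0)·S0 + B(0,0) = 2.1423, matching V0.

(0,0): Delta=-0.1892 Bond=23.1443
(1,0): Delta=-1.0000 Bond=87.8403
(1,1): Delta=-0.1312 Bond=19.4246
V0=2.1423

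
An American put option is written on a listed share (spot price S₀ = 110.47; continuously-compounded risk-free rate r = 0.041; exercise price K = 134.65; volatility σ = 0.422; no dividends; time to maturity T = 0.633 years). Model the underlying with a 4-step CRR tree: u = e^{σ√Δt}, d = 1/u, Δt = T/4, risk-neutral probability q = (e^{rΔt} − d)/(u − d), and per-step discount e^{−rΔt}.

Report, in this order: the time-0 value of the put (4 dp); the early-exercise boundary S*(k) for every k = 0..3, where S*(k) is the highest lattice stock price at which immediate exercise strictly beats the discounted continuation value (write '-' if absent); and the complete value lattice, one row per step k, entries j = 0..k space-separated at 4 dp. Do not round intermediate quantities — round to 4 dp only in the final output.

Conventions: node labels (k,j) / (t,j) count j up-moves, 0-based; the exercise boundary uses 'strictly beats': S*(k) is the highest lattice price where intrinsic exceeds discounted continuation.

price = 29.9597
boundary = - - 78.9643 93.3980
tree:
29.9597
41.8956 17.3035
55.6857 27.3727 6.5180
67.8889 41.2520 12.5541 0.0000
78.2061 55.6857 24.1800 0.0000 0.0000

params: Δt=0.15825 u=1.18279 d=0.84546 q=0.47743 e^(-rΔt)=0.99353
t_4 payoffs: 78.2061 55.6857 24.1800 0.0000 0.0000
t_3: node(3,0) S=66.7611 payoff=67.8889 vs cont=67.0181 → 67.8889 [stop]  node(3,1) S=93.3980 payoff=41.2520 vs cont=40.3812 → 41.2520 [stop]  node(3,2) S=130.6626 payoff=3.9874 vs cont=12.5541 → 12.5541 [wait]  node(3,3) S=182.7953 payoff=0.0000 vs cont=0.0000 → 0.0000 [wait]  ⇒ S*(3)=93.3980
t_2: node(2,0) S=78.9643 payoff=55.6857 vs cont=54.8149 → 55.6857 [stop]  node(2,1) S=110.4700 payoff=24.1800 vs cont=27.3727 → 27.3727 [wait]  node(2,2) S=154.5461 payoff=0.0000 vs cont=6.5180 → 6.5180 [wait]  ⇒ S*(2)=78.9643
t_1: node(1,0) S=93.3980 payoff=41.2520 vs cont=41.8956 → 41.8956 [wait]  node(1,1) S=130.6626 payoff=3.9874 vs cont=17.3035 → 17.3035 [wait]  ⇒ S*(1)=-
t_0: node(0,0) S=110.4700 payoff=24.1800 vs cont=29.9597 → 29.9597 [wait]  ⇒ S*(0)=-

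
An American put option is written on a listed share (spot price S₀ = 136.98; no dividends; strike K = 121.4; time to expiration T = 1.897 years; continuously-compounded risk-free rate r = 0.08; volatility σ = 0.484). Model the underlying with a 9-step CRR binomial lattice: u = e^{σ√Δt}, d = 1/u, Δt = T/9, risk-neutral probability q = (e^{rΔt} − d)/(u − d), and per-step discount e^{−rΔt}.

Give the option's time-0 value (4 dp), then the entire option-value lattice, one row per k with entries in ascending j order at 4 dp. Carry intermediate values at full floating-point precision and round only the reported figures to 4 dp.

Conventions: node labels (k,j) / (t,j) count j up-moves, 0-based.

Δt=0.21078  u=1.24883  d=0.80075  q=0.48263  discount=0.98328
step 9 (expiry): payoffs max(K−S,0) = 102.8592 92.4843 76.3037 51.0689 11.7133 0.0000 0.0000 0.0000 0.0000 0.0000
k=8: (k=8,j=0): S=23.1543, K−S=98.2457, hold=96.2158 ⇒ V=98.2457 exercise | (k=8,j=1): S=36.1108, K−S=85.2892, hold=83.2593 ⇒ V=85.2892 exercise | (k=8,j=2): S=56.3176, K−S=65.0824, hold=63.0525 ⇒ V=65.0824 exercise | (k=8,j=3): S=87.8316, K−S=33.5684, hold=31.5385 ⇒ V=33.5684 exercise | (k=8,j=4): S=136.9800, K−S=0.0000, hold=5.9588 ⇒ V=5.9588 continue | (k=8,j=5): S=213.6307, K−S=0.0000, hold=0.0000 ⇒ V=0.0000 continue | (k=8,j=6): S=333.1734, K−S=0.0000, hold=0.0000 ⇒ V=0.0000 continue | (k=8,j=7): S=519.6092, K−S=0.0000, hold=0.0000 ⇒ V=0.0000 continue | (k=8,j=8): S=810.3701, K−S=0.0000, hold=0.0000 ⇒ V=0.0000 continue
k=7: (k=7,j=0): S=28.9157, K−S=92.4843, hold=90.4544 ⇒ V=92.4843 exercise | (k=7,j=1): S=45.0963, K−S=76.3037, hold=74.2738 ⇒ V=76.3037 exercise | (k=7,j=2): S=70.3311, K−S=51.0689, hold=49.0390 ⇒ V=51.0689 exercise | (k=7,j=3): S=109.6867, K−S=11.7133, hold=19.9048 ⇒ V=19.9048 continue | (k=7,j=4): S=171.0647, K−S=0.0000, hold=3.0314 ⇒ V=3.0314 continue | (k=7,j=5): S=266.7884, K−S=0.0000, hold=0.0000 ⇒ V=0.0000 continue | (k=7,j=6): S=416.0769, K−S=0.0000, hold=0.0000 ⇒ V=0.0000 continue | (k=7,j=7): S=648.9035, K−S=0.0000, hold=0.0000 ⇒ V=0.0000 continue
k=6: (k=6,j=0): S=36.1108, K−S=85.2892, hold=83.2593 ⇒ V=85.2892 exercise | (k=6,j=1): S=56.3176, K−S=65.0824, hold=63.0525 ⇒ V=65.0824 exercise | (k=6,j=2): S=87.8316, K−S=33.5684, hold=35.4259 ⇒ V=35.4259 continue | (k=6,j=3): S=136.9800, K−S=0.0000, hold=11.5646 ⇒ V=11.5646 continue | (k=6,j=4): S=213.6307, K−S=0.0000, hold=1.5421 ⇒ V=1.5421 continue | (k=6,j=5): S=333.1734, K−S=0.0000, hold=0.0000 ⇒ V=0.0000 continue | (k=6,j=6): S=519.6092, K−S=0.0000, hold=0.0000 ⇒ V=0.0000 continue
k=5: (k=5,j=0): S=45.0963, K−S=76.3037, hold=74.2738 ⇒ V=76.3037 exercise | (k=5,j=1): S=70.3311, K−S=51.0689, hold=49.9205 ⇒ V=51.0689 exercise | (k=5,j=2): S=109.6867, K−S=11.7133, hold=23.5100 ⇒ V=23.5100 continue | (k=5,j=3): S=171.0647, K−S=0.0000, hold=6.6150 ⇒ V=6.6150 continue | (k=5,j=4): S=266.7884, K−S=0.0000, hold=0.7845 ⇒ V=0.7845 continue | (k=5,j=5): S=416.0769, K−S=0.0000, hold=0.0000 ⇒ V=0.0000 continue
k=4: (k=4,j=0): S=56.3176, K−S=65.0824, hold=63.0525 ⇒ V=65.0824 exercise | (k=4,j=1): S=87.8316, K−S=33.5684, hold=37.1367 ⇒ V=37.1367 continue | (k=4,j=2): S=136.9800, K−S=0.0000, hold=15.0992 ⇒ V=15.0992 continue | (k=4,j=3): S=213.6307, K−S=0.0000, hold=3.7375 ⇒ V=3.7375 continue | (k=4,j=4): S=333.1734, K−S=0.0000, hold=0.3991 ⇒ V=0.3991 continue
k=3: (k=3,j=0): S=70.3311, K−S=51.0689, hold=50.7324 ⇒ V=51.0689 exercise | (k=3,j=1): S=109.6867, K−S=11.7133, hold=26.0577 ⇒ V=26.0577 continue | (k=3,j=2): S=171.0647, K−S=0.0000, hold=9.4550 ⇒ V=9.4550 continue | (k=3,j=3): S=266.7884, K−S=0.0000, hold=2.0907 ⇒ V=2.0907 continue
k=2: (k=2,j=0): S=87.8316, K−S=33.5684, hold=38.3458 ⇒ V=38.3458 continue | (k=2,j=1): S=136.9800, K−S=0.0000, hold=17.7431 ⇒ V=17.7431 continue | (k=2,j=2): S=213.6307, K−S=0.0000, hold=5.8021 ⇒ V=5.8021 continue
k=1: (k=1,j=0): S=109.6867, K−S=11.7133, hold=27.9274 ⇒ V=27.9274 continue | (k=1,j=1): S=171.0647, K−S=0.0000, hold=11.7797 ⇒ V=11.7797 continue
k=0: (k=0,j=0): S=136.9800, K−S=0.0000, hold=19.7975 ⇒ V=19.7975 continue

price = 19.7975
tree:
19.7975
27.9274 11.7797
38.3458 17.7431 5.8021
51.0689 26.0577 9.4550 2.0907
65.0824 37.1367 15.0992 3.7375 0.3991
76.3037 51.0689 23.5100 6.6150 0.7845 0.0000
85.2892 65.0824 35.4259 11.5646 1.5421 0.0000 0.0000
92.4843 76.3037 51.0689 19.9048 3.0314 0.0000 0.0000 0.0000
98.2457 85.2892 65.0824 33.5684 5.9588 0.0000 0.0000 0.0000 0.0000
102.8592 92.4843 76.3037 51.0689 11.7133 0.0000 0.0000 0.0000 0.0000 0.0000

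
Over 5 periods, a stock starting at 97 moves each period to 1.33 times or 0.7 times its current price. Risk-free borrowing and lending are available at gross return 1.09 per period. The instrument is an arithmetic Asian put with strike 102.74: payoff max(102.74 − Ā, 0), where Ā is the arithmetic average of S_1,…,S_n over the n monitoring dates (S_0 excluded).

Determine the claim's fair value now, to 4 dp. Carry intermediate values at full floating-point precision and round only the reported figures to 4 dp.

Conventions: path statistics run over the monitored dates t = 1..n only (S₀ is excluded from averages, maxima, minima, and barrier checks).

price = 7.5763

Under the martingale measure an up-move has probability p* = 0.6190; value the claim as the probability-weighted average of per-path payoffs, discounted 5 periods at R = 1.09.
Enumerate all 2^5 = 32 price paths (U = up ×1.33, D = down ×0.7); each path with k up-moves has probability p*^k·(1−p*)^(5−k).
DDDDD: Ā=37.6587, payoff=65.0813, prob=0.008023
UDDDD: Ā=71.5515, payoff=31.1885, prob=0.013038
DUDDD: Ā=59.3295, payoff=43.4105, prob=0.013038
UUDDD: Ā=112.7261, payoff=0.0000, prob=0.021187
DDUDD: Ā=50.7741, payoff=51.9659, prob=0.013038
UDUDD: Ā=96.4708, payoff=6.2692, prob=0.021187
DUUDD: Ā=84.2488, payoff=18.4912, prob=0.021187
UUUDD: Ā=160.0728, payoff=0.0000, prob=0.034428
DDDUD: Ā=44.7853, payoff=57.9547, prob=0.013038
UDDUD: Ā=85.0922, payoff=17.6478, prob=0.021187
DUDUD: Ā=72.8702, payoff=29.8698, prob=0.021187
UUDUD: Ā=138.4533, payoff=0.0000, prob=0.034428
DDUUD: Ā=64.3148, payoff=38.4252, prob=0.021187
UDUUD: Ā=122.1980, payoff=0.0000, prob=0.034428
DUUUD: Ā=109.9760, payoff=0.0000, prob=0.034428
UUUUD: Ā=208.9545, payoff=0.0000, prob=0.055946
DDDDU: Ā=40.5932, payoff=62.1468, prob=0.013038
UDDDU: Ā=77.1271, payoff=25.6129, prob=0.021187
DUDDU: Ā=64.9051, payoff=37.8349, prob=0.021187
UUDDU: Ā=123.3197, payoff=0.0000, prob=0.034428
DDUDU: Ā=56.3497, payoff=46.3903, prob=0.021187
UDUDU: Ā=107.0644, payoff=0.0000, prob=0.034428
DUUDU: Ā=94.8424, payoff=7.8976, prob=0.034428
UUUDU: Ā=180.2005, payoff=0.0000, prob=0.055946
DDDUU: Ā=50.3609, payoff=52.3791, prob=0.021187
UDDUU: Ā=95.6857, payoff=7.0543, prob=0.034428
DUDUU: Ā=83.4637, payoff=19.2763, prob=0.034428
UUDUU: Ā=158.5811, payoff=0.0000, prob=0.055946
DDUUU: Ā=74.9083, payoff=27.8317, prob=0.034428
UDUUU: Ā=142.3258, payoff=0.0000, prob=0.055946
DUUUU: Ā=130.1038, payoff=0.0000, prob=0.055946
UUUUU: Ā=247.1972, payoff=0.0000, prob=0.090912
Price = Σ prob·payoff / R^5 = 11.657021 / 1.538624 = 7.5763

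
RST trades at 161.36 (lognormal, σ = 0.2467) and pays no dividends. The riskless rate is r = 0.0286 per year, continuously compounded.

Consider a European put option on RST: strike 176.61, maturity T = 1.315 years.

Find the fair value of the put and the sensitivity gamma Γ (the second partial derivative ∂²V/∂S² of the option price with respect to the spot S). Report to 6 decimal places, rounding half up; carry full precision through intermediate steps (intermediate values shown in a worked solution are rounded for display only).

σ√T = 0.2467·√1.315 = 0.282899
d₁ = (ln(S/K) + (r+σ²/2)T) / (σ√T) = (ln(161.36/176.61) + (0.0286+0.2467²/2)·1.315) / 0.282899 = (-0.090306 + 0.077625) / 0.282899 = -0.044825
d₂ = d₁ − σ√T = -0.044825 − 0.282899 = -0.327724
e^{−rT} = 0.963089
N(−d₁) = 0.517877,  N(−d₂) = 0.628440
Put price V = K·e^{−rT}·N(−d₂) − S·N(−d₁) = 106.892129 − 83.564572 = 23.327557
φ(d₁) = (1/√(2π))·e^{−d₁²/2} = 0.398542
Γ = φ(d₁) / (S·σ·√T) = 0.008731

price = 23.327557
Γ = 0.008731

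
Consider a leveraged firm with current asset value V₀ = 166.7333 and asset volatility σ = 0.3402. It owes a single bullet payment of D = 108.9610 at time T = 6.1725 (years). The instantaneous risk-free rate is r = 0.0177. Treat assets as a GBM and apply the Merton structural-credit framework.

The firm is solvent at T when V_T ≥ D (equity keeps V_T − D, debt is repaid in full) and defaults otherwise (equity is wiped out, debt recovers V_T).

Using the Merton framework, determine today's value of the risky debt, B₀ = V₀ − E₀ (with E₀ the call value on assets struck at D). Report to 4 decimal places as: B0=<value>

Work the structural quantities from V₀ = 166.7333 against face 108.9610:
d₁ = [ln(V₀/D) + (r + σ²/2)T] / (σ√T)
   = [ln(166.7333/108.9610) + (0.0177 + 0.5·0.3402²)·6.1725] / (0.3402·√6.1725)
   = [0.425406 + 0.466444] / 0.845210 = 1.055180
d₂ = d₁ − σ√T = 1.055180 − 0.845210 = 0.209969
N(d₁) = 0.854328,  N(d₂) = 0.583154,  e^(−rT) = 0.896503
E₀ = V₀·N(d₁) − D·e^(−rT)·N(d₂)
   = 166.7333·0.854328 − 108.9610·0.896503·0.583154 = 85.480224
B₀ = V₀ − E₀ = 166.7333 − 85.480224 = 81.253076

B0=81.2531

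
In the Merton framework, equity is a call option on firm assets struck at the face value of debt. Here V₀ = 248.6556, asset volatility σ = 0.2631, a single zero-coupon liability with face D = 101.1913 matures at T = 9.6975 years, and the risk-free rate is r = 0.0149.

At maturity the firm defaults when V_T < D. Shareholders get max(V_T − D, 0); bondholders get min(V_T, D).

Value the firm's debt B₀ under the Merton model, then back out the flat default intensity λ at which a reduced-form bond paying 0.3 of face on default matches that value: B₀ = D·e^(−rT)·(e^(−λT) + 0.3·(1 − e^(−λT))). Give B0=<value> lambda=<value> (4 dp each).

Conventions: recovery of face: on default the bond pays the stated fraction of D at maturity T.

B0=82.0824 lambda=0.0097

Equity is a call on the firm's assets struck at D = 101.1913:
d₁ = [ln(V₀/D) + (r + σ²/2)T] / (σ√T)
   = [ln(248.6556/101.1913) + (0.0149 + 0.5·0.2631²)·9.6975] / (0.2631·√9.6975)
   = [0.899056 + 0.480131] / 0.819315 = 1.683342
d₂ = d₁ − σ√T = 1.683342 − 0.819315 = 0.864028
N(d₁) = 0.953846,  N(d₂) = 0.806214,  e^(−rT) = 0.865461
E₀ = V₀·N(d₁) − D·e^(−rT)·N(d₂)
   = 248.6556·0.953846 − 101.1913·0.865461·0.806214 = 166.573157
B₀ = V₀ − E₀ = 248.6556 − 166.573157 = 82.082443
e^(−λT) = (B₀·e^(rT)/D − 0.3)/(1 − 0.3) = (82.0824·1.155453/101.1913 − 0.3)/0.7 = 0.91036894
λ = −ln(0.91036894)/9.6975 = 0.009683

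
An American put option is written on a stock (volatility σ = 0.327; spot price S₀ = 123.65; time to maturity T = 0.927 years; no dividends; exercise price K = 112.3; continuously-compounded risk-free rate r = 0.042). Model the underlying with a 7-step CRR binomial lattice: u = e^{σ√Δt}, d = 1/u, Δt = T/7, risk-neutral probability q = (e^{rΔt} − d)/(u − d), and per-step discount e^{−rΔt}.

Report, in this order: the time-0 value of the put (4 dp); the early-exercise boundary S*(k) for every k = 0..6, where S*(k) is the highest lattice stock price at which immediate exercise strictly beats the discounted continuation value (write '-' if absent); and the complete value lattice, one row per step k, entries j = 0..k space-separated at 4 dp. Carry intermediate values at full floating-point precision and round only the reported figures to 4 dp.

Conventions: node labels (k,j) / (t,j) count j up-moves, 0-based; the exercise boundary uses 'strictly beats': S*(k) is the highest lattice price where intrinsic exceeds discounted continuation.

Δt=0.13243, u=1.12637, d=0.88781, q=0.49367, disc=e^(-rΔt)=0.99445
k=7 terminal: V=max(K-S,0) → 58.5432 44.0985 25.7725 2.5223 0.0000 0.0000 0.0000 0.0000
k=6: j=0 S=60.5500 intr=51.7500 cont=51.1272 V=51.7500[EX]; j=1 S=76.8199 intr=35.4801 cont=34.8572 V=35.4801[EX]; j=2 S=97.4617 intr=14.8383 cont=14.2154 V=14.8383[EX]; j=3 S=123.6500 intr=0.0000 cont=1.2701 V=1.2701[hold]; j=4 S=156.8752 intr=0.0000 cont=0.0000 V=0.0000[hold]; j=5 S=199.0281 intr=0.0000 cont=0.0000 V=0.0000[hold]; j=6 S=252.5076 intr=0.0000 cont=0.0000 V=0.0000[hold]  S*(6)=97.4617
k=5: j=0 S=68.2015 intr=44.0985 cont=43.4756 V=44.0985[EX]; j=1 S=86.5275 intr=25.7725 cont=25.1497 V=25.7725[EX]; j=2 S=109.7777 intr=2.5223 cont=8.0950 V=8.0950[hold]; j=3 S=139.2753 intr=0.0000 cont=0.6395 V=0.6395[hold]; j=4 S=176.6991 intr=0.0000 cont=0.0000 V=0.0000[hold]; j=5 S=224.1787 intr=0.0000 cont=0.0000 V=0.0000[hold]  S*(5)=86.5275
k=4: j=0 S=76.8199 intr=35.4801 cont=34.8572 V=35.4801[EX]; j=1 S=97.4617 intr=14.8383 cont=16.9512 V=16.9512[hold]; j=2 S=123.6500 intr=0.0000 cont=4.3900 V=4.3900[hold]; j=3 S=156.8752 intr=0.0000 cont=0.3220 V=0.3220[hold]; j=4 S=199.0281 intr=0.0000 cont=0.0000 V=0.0000[hold]  S*(4)=76.8199
k=3: j=0 S=86.5275 intr=25.7725 cont=26.1869 V=26.1869[hold]; j=1 S=109.7777 intr=2.5223 cont=10.6905 V=10.6905[hold]; j=2 S=139.2753 intr=0.0000 cont=2.3685 V=2.3685[hold]; j=3 S=176.6991 intr=0.0000 cont=0.1621 V=0.1621[hold]  S*(3)=-
k=2: j=0 S=97.4617 intr=14.8383 cont=18.4341 V=18.4341[hold]; j=1 S=123.6500 intr=0.0000 cont=6.5457 V=6.5457[hold]; j=2 S=156.8752 intr=0.0000 cont=1.2722 V=1.2722[hold]  S*(2)=-
k=1: j=0 S=109.7777 intr=2.5223 cont=12.4955 V=12.4955[hold]; j=1 S=139.2753 intr=0.0000 cont=3.9205 V=3.9205[hold]  S*(1)=-
k=0: j=0 S=123.6500 intr=0.0000 cont=8.2165 V=8.2165[hold]  S*(0)=-

price = 8.2165
boundary = - - - - 76.8199 86.5275 97.4617
tree:
8.2165
12.4955 3.9205
18.4341 6.5457 1.2722
26.1869 10.6905 2.3685 0.1621
35.4801 16.9512 4.3900 0.3220 0.0000
44.0985 25.7725 8.0950 0.6395 0.0000 0.0000
51.7500 35.4801 14.8383 1.2701 0.0000 0.0000 0.0000
58.5432 44.0985 25.7725 2.5223 0.0000 0.0000 0.0000 0.0000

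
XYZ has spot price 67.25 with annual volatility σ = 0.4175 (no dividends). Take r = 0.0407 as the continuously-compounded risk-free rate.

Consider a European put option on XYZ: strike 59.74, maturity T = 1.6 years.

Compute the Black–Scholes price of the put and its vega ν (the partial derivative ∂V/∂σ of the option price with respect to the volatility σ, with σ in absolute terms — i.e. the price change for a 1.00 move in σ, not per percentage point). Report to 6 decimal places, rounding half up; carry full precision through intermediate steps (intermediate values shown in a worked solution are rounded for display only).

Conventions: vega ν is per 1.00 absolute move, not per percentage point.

price = 7.939959
ν = 28.147540

σ√T = 0.4175·√1.6 = 0.528100
d₁ = (ln(S/K) + (r+σ²/2)T) / (σ√T) = (ln(67.25/59.74) + (0.0407+0.4175²/2)·1.6) / 0.528100 = (0.118415 + 0.204565) / 0.528100 = 0.611589
d₂ = d₁ − σ√T = 0.611589 − 0.528100 = 0.083488
e^{−rT} = 0.936955
N(−d₁) = 0.270405,  N(−d₂) = 0.466732
Put price V = K·e^{−rT}·N(−d₂) − S·N(−d₁) = 26.124693 − 18.184734 = 7.939959
φ(d₁) = (1/√(2π))·e^{−d₁²/2} = 0.330893
ν = S·φ(d₁)·√T = 28.147540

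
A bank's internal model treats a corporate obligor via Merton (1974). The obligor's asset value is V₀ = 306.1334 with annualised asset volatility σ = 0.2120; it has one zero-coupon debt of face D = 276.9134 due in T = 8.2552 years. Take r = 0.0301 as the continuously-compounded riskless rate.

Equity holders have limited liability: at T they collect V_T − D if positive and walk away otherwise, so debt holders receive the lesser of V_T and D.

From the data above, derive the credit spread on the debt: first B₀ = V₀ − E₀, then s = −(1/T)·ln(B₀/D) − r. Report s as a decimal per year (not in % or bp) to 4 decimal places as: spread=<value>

spread=0.0161

Apply the equity-as-call identities (strike 276.9134, horizon 8.2552 years):
d₁ = [ln(V₀/D) + (r + σ²/2)T] / (σ√T)
   = [ln(306.1334/276.9134) + (0.0301 + 0.5·0.2120²)·8.2552] / (0.2120·√8.2552)
   = [0.100316 + 0.433992] / 0.609116 = 0.877187
d₂ = d₁ − σ√T = 0.877187 − 0.609116 = 0.268072
N(d₁) = 0.809808,  N(d₂) = 0.605678,  e^(−rT) = 0.779984
E₀ = V₀·N(d₁) − D·e^(−rT)·N(d₂)
   = 306.1334·0.809808 − 276.9134·0.779984·0.605678 = 117.089904
B₀ = V₀ − E₀ = 306.1334 − 117.089904 = 189.043496
spread = −(1/T)·ln(B₀/D) − r = −(1/8.2552)·ln(189.043496/276.9134) − 0.0301 = 0.01614088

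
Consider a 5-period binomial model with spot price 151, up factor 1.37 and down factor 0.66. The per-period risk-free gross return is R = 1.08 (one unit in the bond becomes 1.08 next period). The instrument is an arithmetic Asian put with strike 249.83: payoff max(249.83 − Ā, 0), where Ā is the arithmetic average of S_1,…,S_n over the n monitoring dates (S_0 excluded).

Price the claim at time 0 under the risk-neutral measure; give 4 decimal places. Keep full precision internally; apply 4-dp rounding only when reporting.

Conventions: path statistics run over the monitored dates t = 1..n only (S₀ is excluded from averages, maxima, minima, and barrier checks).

price = 54.1797

Under the martingale measure an up-move has probability p* = 0.5915; value the claim as the probability-weighted average of per-path payoffs, discounted 5 periods at R = 1.08.
Enumerate all 2^5 = 32 price paths (U = up ×1.37, D = down ×0.66); each path with k up-moves has probability p*^k·(1−p*)^(5−k).
DDDDD: Ā=51.2819, payoff=198.5481, prob=0.011368
UDDDD: Ā=106.4488, payoff=143.3812, prob=0.016465
DUDDD: Ā=85.0068, payoff=164.8232, prob=0.016465
UUDDD: Ā=176.4536, payoff=73.3764, prob=0.023845
DDUDD: Ā=70.8551, payoff=178.9749, prob=0.016465
UDUDD: Ā=147.0780, payoff=102.7520, prob=0.023845
DUUDD: Ā=125.6360, payoff=124.1940, prob=0.023845
UUUDD: Ā=260.7899, payoff=0.0000, prob=0.034534
DDDUD: Ā=61.5150, payoff=188.3150, prob=0.016465
UDDUD: Ā=127.6902, payoff=122.1398, prob=0.023845
DUDUD: Ā=106.2482, payoff=143.5818, prob=0.023845
UUDUD: Ā=220.5454, payoff=29.2846, prob=0.034534
DDUUD: Ā=92.0964, payoff=157.7336, prob=0.023845
UDUUD: Ā=191.1699, payoff=58.6601, prob=0.034534
DUUUD: Ā=169.7279, payoff=80.1021, prob=0.034534
UUUUD: Ā=352.3139, payoff=0.0000, prob=0.050015
DDDDU: Ā=55.3505, payoff=194.4795, prob=0.016465
UDDDU: Ā=114.8942, payoff=134.9358, prob=0.023845
DUDDU: Ā=93.4522, payoff=156.3778, prob=0.023845
UUDDU: Ā=193.9841, payoff=55.8459, prob=0.034534
DDUDU: Ā=79.3005, payoff=170.5295, prob=0.023845
UDUDU: Ā=164.6085, payoff=85.2215, prob=0.034534
DUUDU: Ā=143.1665, payoff=106.6635, prob=0.034534
UUUDU: Ā=297.1790, payoff=0.0000, prob=0.050015
DDDUU: Ā=69.9603, payoff=179.8697, prob=0.023845
UDDUU: Ā=145.2207, payoff=104.6093, prob=0.034534
DUDUU: Ā=123.7787, payoff=126.0513, prob=0.034534
UUDUU: Ā=256.9345, payoff=0.0000, prob=0.050015
DDUUU: Ā=109.6269, payoff=140.2031, prob=0.034534
UDUUU: Ā=227.5589, payoff=22.2711, prob=0.050015
DUUUU: Ā=206.1169, payoff=43.7131, prob=0.050015
UUUUU: Ā=427.8488, payoff=0.0000, prob=0.072436
Price = Σ prob·payoff / R^5 = 79.607695 / 1.469328 = 54.1797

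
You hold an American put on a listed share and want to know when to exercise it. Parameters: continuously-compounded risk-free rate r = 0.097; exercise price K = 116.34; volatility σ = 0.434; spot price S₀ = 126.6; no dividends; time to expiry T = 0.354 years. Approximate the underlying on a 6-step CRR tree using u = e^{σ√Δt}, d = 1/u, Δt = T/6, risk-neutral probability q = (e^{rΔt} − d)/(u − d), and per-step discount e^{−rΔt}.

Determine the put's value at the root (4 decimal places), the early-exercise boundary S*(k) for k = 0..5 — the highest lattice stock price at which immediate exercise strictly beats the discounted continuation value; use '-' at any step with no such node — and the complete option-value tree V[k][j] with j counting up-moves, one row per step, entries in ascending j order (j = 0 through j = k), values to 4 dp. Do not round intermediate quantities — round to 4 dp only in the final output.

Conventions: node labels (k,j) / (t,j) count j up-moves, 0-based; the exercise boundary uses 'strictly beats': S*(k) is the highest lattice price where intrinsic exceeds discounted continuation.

params: Δt=0.05900 u=1.11118 d=0.89995 q=0.50084 e^(-rΔt)=0.99429
t_6 payoffs: 49.0829 33.2969 13.8058 0.0000 0.0000 0.0000 0.0000
t_5: node(5,0) S=74.7345 payoff=41.6055 vs cont=40.9416 → 41.6055 [stop]  node(5,1) S=92.2754 payoff=24.0646 vs cont=23.4007 → 24.0646 [stop]  node(5,2) S=113.9334 payoff=2.4066 vs cont=6.8520 → 6.8520 [wait]  node(5,3) S=140.6748 payoff=0.0000 vs cont=0.0000 → 0.0000 [wait]  node(5,4) S=173.6926 payoff=0.0000 vs cont=0.0000 → 0.0000 [wait]  node(5,5) S=214.4601 payoff=0.0000 vs cont=0.0000 → 0.0000 [wait]  ⇒ S*(5)=92.2754
t_4: node(4,0) S=83.0431 payoff=33.2969 vs cont=32.6330 → 33.2969 [stop]  node(4,1) S=102.5342 payoff=13.8058 vs cont=15.3557 → 15.3557 [wait]  node(4,2) S=126.6000 payoff=0.0000 vs cont=3.4007 → 3.4007 [wait]  node(4,3) S=156.3143 payoff=0.0000 vs cont=0.0000 → 0.0000 [wait]  node(4,4) S=193.0029 payoff=0.0000 vs cont=0.0000 → 0.0000 [wait]  ⇒ S*(4)=83.0431
t_3: node(3,0) S=92.2754 payoff=24.0646 vs cont=24.1725 → 24.1725 [wait]  node(3,1) S=113.9334 payoff=2.4066 vs cont=9.3147 → 9.3147 [wait]  node(3,2) S=140.6748 payoff=0.0000 vs cont=1.6878 → 1.6878 [wait]  node(3,3) S=173.6926 payoff=0.0000 vs cont=0.0000 → 0.0000 [wait]  ⇒ S*(3)=-
t_2: node(2,0) S=102.5342 payoff=13.8058 vs cont=16.6356 → 16.6356 [wait]  node(2,1) S=126.6000 payoff=0.0000 vs cont=5.4635 → 5.4635 [wait]  node(2,2) S=156.3143 payoff=0.0000 vs cont=0.8377 → 0.8377 [wait]  ⇒ S*(2)=-
t_1: node(1,0) S=113.9334 payoff=2.4066 vs cont=10.9771 → 10.9771 [wait]  node(1,1) S=140.6748 payoff=0.0000 vs cont=3.1287 → 3.1287 [wait]  ⇒ S*(1)=-
t_0: node(0,0) S=126.6000 payoff=0.0000 vs cont=7.0061 → 7.0061 [wait]  ⇒ S*(0)=-

price = 7.0061
boundary = - - - - 83.0431 92.2754
tree:
7.0061
10.9771 3.1287
16.6356 5.4635 0.8377
24.1725 9.3147 1.6878 0.0000
33.2969 15.3557 3.4007 0.0000 0.0000
41.6055 24.0646 6.8520 0.0000 0.0000 0.0000
49.0829 33.2969 13.8058 0.0000 0.0000 0.0000 0.0000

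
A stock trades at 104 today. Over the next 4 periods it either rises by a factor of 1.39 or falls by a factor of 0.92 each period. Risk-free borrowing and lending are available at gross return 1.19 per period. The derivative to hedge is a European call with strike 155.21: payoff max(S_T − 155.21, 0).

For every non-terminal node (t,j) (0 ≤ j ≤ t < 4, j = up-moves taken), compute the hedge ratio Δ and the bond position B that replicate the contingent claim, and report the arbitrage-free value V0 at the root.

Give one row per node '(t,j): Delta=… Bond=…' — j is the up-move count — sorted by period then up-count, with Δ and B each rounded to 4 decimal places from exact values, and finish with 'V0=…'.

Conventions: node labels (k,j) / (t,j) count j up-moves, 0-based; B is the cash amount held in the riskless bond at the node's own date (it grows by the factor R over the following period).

Risk-neutral probability p* = (R−d)/(u−d) = (1.19−0.92)/(1.39−0.92) = 0.5745.
Payoffs at expiry: V(4,0)=0.0000, V(4,1)=0.0000, V(4,2)=14.8643, V(4,3)=101.7500, V(4,4)=233.0231
  t=3,j=0: stock 80.9836 → up 112.5671 (V=0.0000), down 74.5049 (V=0.0000). Price 0.0000; hedge Δ=0.0000, bond B=0.0000.
  t=3,j=1: stock 122.3556 → up 170.0743 (V=14.8643), down 112.5671 (V=0.0000). Price 7.1757; hedge Δ=0.2585, bond B=-24.4504.
  t=3,j=2: stock 184.8633 → up 256.9600 (V=101.7500), down 170.0743 (V=14.8643). Price 54.4348; hedge Δ=1.0000, bond B=-130.4286.
  t=3,j=3: stock 279.3044 → up 388.2331 (V=233.0231), down 256.9600 (V=101.7500). Price 148.8758; hedge Δ=1.0000, bond B=-130.4286.
  t=2,j=0: stock 88.0256 → up 122.3556 (V=7.1757), down 80.9836 (V=0.0000). Price 3.4640; hedge Δ=0.1734, bond B=-11.8034.
  t=2,j=1: stock 132.9952 → up 184.8633 (V=54.4348), down 122.3556 (V=7.1757). Price 28.8441; hedge Δ=0.7561, bond B=-71.7071.
  t=2,j=2: stock 200.9384 → up 279.3044 (V=148.8758), down 184.8633 (V=54.4348). Price 91.3346; hedge Δ=1.0000, bond B=-109.6038.
  t=1,j=0: stock 95.6800 → up 132.9952 (V=28.8441), down 88.0256 (V=3.4640). Price 15.1631; hedge Δ=0.5644, bond B=-38.8371.
  t=1,j=1: stock 144.5600 → up 200.9384 (V=91.3346), down 132.9952 (V=28.8441). Price 54.4058; hedge Δ=0.9197, bond B=-78.5526.
  t=0,j=0: stock 104.0000 → up 144.5600 (V=54.4058), down 95.6800 (V=15.1631). Price 31.6864; hedge Δ=0.8028, bond B=-51.8087.
Check: Δ(0,0)·S0 + B(0,0) = 31.6864 = V0.

(0,0): Delta=0.8028 Bond=-51.8087
(1,0): Delta=0.5644 Bond=-38.8371
(1,1): Delta=0.9197 Bond=-78.5526
(2,0): Delta=0.1734 Bond=-11.8034
(2,1): Delta=0.7561 Bond=-71.7071
(2,2): Delta=1.0000 Bond=-109.6038
(3,0): Delta=0.0000 Bond=0.0000
(3,1): Delta=0.2585 Bond=-24.4504
(3,2): Delta=1.0000 Bond=-130.4286
(3,3): Delta=1.0000 Bond=-130.4286
V0=31.6864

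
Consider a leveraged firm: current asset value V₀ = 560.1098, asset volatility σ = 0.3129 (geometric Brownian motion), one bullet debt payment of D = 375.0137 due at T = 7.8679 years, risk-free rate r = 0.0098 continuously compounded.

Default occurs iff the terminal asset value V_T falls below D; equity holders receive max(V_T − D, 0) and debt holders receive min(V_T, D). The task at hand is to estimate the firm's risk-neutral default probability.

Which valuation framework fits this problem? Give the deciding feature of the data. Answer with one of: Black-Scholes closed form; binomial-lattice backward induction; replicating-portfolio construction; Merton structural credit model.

Key observation: the data describe a firm's assets (V₀ = 560.1098, GBM) and a single zero-coupon debt of face 375.0137, so credit quantities follow from equity-as-call in the structural model.

framework: Merton structural credit model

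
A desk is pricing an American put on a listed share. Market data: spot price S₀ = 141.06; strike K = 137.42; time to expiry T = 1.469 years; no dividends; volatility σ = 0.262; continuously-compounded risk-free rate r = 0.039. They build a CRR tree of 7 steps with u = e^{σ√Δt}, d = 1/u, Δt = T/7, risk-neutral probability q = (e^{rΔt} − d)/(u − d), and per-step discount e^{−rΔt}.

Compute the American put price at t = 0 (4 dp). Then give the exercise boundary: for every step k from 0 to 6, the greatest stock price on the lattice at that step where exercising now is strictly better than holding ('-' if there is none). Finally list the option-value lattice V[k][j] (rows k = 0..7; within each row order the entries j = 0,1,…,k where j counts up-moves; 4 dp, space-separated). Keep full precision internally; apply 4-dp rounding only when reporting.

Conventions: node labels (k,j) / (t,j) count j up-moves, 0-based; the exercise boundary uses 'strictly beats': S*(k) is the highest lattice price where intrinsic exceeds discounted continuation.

Δt=0.20986  u=1.12752  d=0.88690  q=0.50418  discount=0.99185
step 7 (expiry): payoffs max(K−S,0) = 76.5326 60.0134 39.0125 12.3138 0.0000 0.0000 0.0000 0.0000
step 6: (k=6,j=0): S=68.6519, K−S=68.7681, hold=67.6479 ⇒ V=68.7681 exercise | (k=6,j=1): S=87.2777, K−S=50.1423, hold=49.0222 ⇒ V=50.1423 exercise | (k=6,j=2): S=110.9567, K−S=26.4633, hold=25.3432 ⇒ V=26.4633 exercise | (k=6,j=3): S=141.0600, K−S=0.0000, hold=6.0556 ⇒ V=6.0556 continue | (k=6,j=4): S=179.3305, K−S=0.0000, hold=0.0000 ⇒ V=0.0000 continue | (k=6,j=5): S=227.9841, K−S=0.0000, hold=0.0000 ⇒ V=0.0000 continue | (k=6,j=6): S=289.8377, K−S=0.0000, hold=0.0000 ⇒ V=0.0000 continue  boundary S*=110.9567
step 5: (k=5,j=0): S=77.4066, K−S=60.0134, hold=58.8933 ⇒ V=60.0134 exercise | (k=5,j=1): S=98.4075, K−S=39.0125, hold=37.8923 ⇒ V=39.0125 exercise | (k=5,j=2): S=125.1062, K−S=12.3138, hold=16.0423 ⇒ V=16.0423 continue | (k=5,j=3): S=159.0483, K−S=0.0000, hold=2.9780 ⇒ V=2.9780 continue | (k=5,j=4): S=202.1992, K−S=0.0000, hold=0.0000 ⇒ V=0.0000 continue | (k=5,j=5): S=257.0572, K−S=0.0000, hold=0.0000 ⇒ V=0.0000 continue  boundary S*=98.4075
step 4: (k=4,j=0): S=87.2777, K−S=50.1423, hold=49.0222 ⇒ V=50.1423 exercise | (k=4,j=1): S=110.9567, K−S=26.4633, hold=27.2077 ⇒ V=27.2077 continue | (k=4,j=2): S=141.0600, K−S=0.0000, hold=9.3784 ⇒ V=9.3784 continue | (k=4,j=3): S=179.3305, K−S=0.0000, hold=1.4645 ⇒ V=1.4645 continue | (k=4,j=4): S=227.9841, K−S=0.0000, hold=0.0000 ⇒ V=0.0000 continue  boundary S*=87.2777
step 3: (k=3,j=0): S=98.4075, K−S=39.0125, hold=38.2646 ⇒ V=39.0125 exercise | (k=3,j=1): S=125.1062, K−S=12.3138, hold=18.0700 ⇒ V=18.0700 continue | (k=3,j=2): S=159.0483, K−S=0.0000, hold=5.3444 ⇒ V=5.3444 continue | (k=3,j=3): S=202.1992, K−S=0.0000, hold=0.7202 ⇒ V=0.7202 continue  boundary S*=98.4075
step 2: (k=2,j=0): S=110.9567, K−S=26.4633, hold=28.2217 ⇒ V=28.2217 continue | (k=2,j=1): S=141.0600, K−S=0.0000, hold=11.5590 ⇒ V=11.5590 continue | (k=2,j=2): S=179.3305, K−S=0.0000, hold=2.9884 ⇒ V=2.9884 continue  boundary S*=-
step 1: (k=1,j=0): S=125.1062, K−S=12.3138, hold=19.6590 ⇒ V=19.6590 continue | (k=1,j=1): S=159.0483, K−S=0.0000, hold=7.1788 ⇒ V=7.1788 continue  boundary S*=-
step 0: (k=0,j=0): S=141.0600, K−S=0.0000, hold=13.2578 ⇒ V=13.2578 continue  boundary S*=-

price = 13.2578
boundary = - - - 98.4075 87.2777 98.4075 110.9567
tree:
13.2578
19.6590 7.1788
28.2217 11.5590 2.9884
39.0125 18.0700 5.3444 0.7202
50.1423 27.2077 9.3784 1.4645 0.0000
60.0134 39.0125 16.0423 2.9780 0.0000 0.0000
68.7681 50.1423 26.4633 6.0556 0.0000 0.0000 0.0000
76.5326 60.0134 39.0125 12.3138 0.0000 0.0000 0.0000 0.0000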